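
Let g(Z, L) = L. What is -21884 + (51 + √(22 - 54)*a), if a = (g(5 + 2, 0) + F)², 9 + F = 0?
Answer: -21833 + 324*I*√2 ≈ -21833.0 + 458.21*I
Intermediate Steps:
F = -9 (F = -9 + 0 = -9)
a = 81 (a = (0 - 9)² = (-9)² = 81)
-21884 + (51 + √(22 - 54)*a) = -21884 + (51 + √(22 - 54)*81) = -21884 + (51 + √(-32)*81) = -21884 + (51 + (4*I*√2)*81) = -21884 + (51 + 324*I*√2) = -21833 + 324*I*√2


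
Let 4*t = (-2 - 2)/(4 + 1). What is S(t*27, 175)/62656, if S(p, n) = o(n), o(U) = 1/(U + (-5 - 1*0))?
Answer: 1/10651520 ≈ 9.3883e-8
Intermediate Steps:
t = -1/5 (t = ((-2 - 2)/(4 + 1))/4 = (-4/5)/4 = (-4*1/5)/4 = (1/4)*(-4/5) = -1/5 ≈ -0.20000)
o(U) = 1/(-5 + U) (o(U) = 1/(U + (-5 + 0)) = 1/(U - 5) = 1/(-5 + U))
S(p, n) = 1/(-5 + n)
S(t*27, 175)/62656 = 1/((-5 + 175)*62656) = (1/62656)/170 = (1/170)*(1/62656) = 1/10651520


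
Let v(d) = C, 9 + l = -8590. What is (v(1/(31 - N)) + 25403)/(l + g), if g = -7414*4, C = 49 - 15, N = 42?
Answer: -25437/38255 ≈ -0.66493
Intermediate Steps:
l = -8599 (l = -9 - 8590 = -8599)
C = 34
v(d) = 34
g = -29656
(v(1/(31 - N)) + 25403)/(l + g) = (34 + 25403)/(-8599 - 29656) = 25437/(-38255) = 25437*(-1/38255) = -25437/38255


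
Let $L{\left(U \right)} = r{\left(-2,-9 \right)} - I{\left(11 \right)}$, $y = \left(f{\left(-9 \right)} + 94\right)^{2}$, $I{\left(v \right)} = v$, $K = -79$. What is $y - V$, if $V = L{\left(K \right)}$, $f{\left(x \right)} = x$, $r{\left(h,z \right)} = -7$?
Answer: $7243$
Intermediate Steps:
$y = 7225$ ($y = \left(-9 + 94\right)^{2} = 85^{2} = 7225$)
$L{\left(U \right)} = -18$ ($L{\left(U \right)} = -7 - 11 = -18$)
$V = -18$
$y - V = 7225 - -18 = 7225 + 18 = 7243$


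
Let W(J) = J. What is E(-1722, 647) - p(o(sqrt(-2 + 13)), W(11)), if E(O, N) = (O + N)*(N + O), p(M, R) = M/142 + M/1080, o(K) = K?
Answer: 1155625 - 611*sqrt(11)/76680 ≈ 1.1556e+6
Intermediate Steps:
p(M, R) = 611*M/76680 (p(M, R) = M*(1/142) + M*(1/1080) = M/142 + M/1080 = 611*M/76680)
E(O, N) = (N + O)**2 (E(O, N) = (N + O)*(N + O) = (N + O)**2)
E(-1722, 647) - p(o(sqrt(-2 + 13)), W(11)) = (647 - 1722)**2 - 611*sqrt(-2 + 13)/76680 = (-1075)**2 - 611*sqrt(11)/76680 = 1155625 - 611*sqrt(11)/76680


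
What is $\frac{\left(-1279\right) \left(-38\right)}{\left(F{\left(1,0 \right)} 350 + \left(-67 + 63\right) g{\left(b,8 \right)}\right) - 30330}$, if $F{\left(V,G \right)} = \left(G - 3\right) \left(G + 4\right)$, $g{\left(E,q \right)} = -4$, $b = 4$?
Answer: $- \frac{24301}{17257} \approx -1.4082$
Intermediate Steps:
$F{\left(V,G \right)} = \left(-3 + G\right) \left(4 + G\right)$
$\frac{\left(-1279\right) \left(-38\right)}{\left(F{\left(1,0 \right)} 350 + \left(-67 + 63\right) g{\left(b,8 \right)}\right) - 30330} = \frac{\left(-1279\right) \left(-38\right)}{\left(\left(-12 + 0 + 0^{2}\right) 350 + \left(-67 + 63\right) \left(-4\right)\right) - 30330} = \frac{48602}{\left(\left(-12 + 0 + 0\right) 350 - -16\right) - 30330} = \frac{48602}{\left(\left(-12\right) 350 + 16\right) - 30330} = \frac{48602}{\left(-4200 + 16\right) - 30330} = \frac{48602}{-4184 - 30330} = \frac{48602}{-34514} = 48602 \left(- \frac{1}{34514}\right) = - \frac{24301}{17257}$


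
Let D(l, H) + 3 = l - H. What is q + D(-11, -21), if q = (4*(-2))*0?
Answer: 7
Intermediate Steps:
D(l, H) = -3 + l - H (D(l, H) = -3 + (l - H) = -3 + l - H)
q = 0 (q = -8*0 = 0)
q + D(-11, -21) = 0 + (-3 - 11 - 1*(-21)) = 0 + (-3 - 11 + 21) = 0 + 7 = 7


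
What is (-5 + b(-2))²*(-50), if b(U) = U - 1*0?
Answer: -2450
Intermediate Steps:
b(U) = U (b(U) = U + 0 = U)
(-5 + b(-2))²*(-50) = (-5 - 2)²*(-50) = (-7)²*(-50) = 49*(-50) = -2450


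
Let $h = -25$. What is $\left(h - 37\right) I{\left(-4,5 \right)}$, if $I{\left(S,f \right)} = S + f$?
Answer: $-62$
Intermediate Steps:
$\left(h - 37\right) I{\left(-4,5 \right)} = \left(-25 - 37\right) \left(-4 + 5\right) = \left(-62\right) 1 = -62$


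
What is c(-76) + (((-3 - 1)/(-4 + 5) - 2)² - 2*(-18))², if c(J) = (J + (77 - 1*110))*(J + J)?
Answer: 21752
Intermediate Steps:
c(J) = 2*J*(-33 + J) (c(J) = (J + (77 - 110))*(2*J) = (J - 33)*(2*J) = (-33 + J)*(2*J) = 2*J*(-33 + J))
c(-76) + (((-3 - 1)/(-4 + 5) - 2)² - 2*(-18))² = 2*(-76)*(-33 - 76) + (((-3 - 1)/(-4 + 5) - 2)² - 2*(-18))² = 2*(-76)*(-109) + ((-4/1 - 2)² + 36)² = 16568 + ((-4*1 - 2)² + 36)² = 16568 + ((-4 - 2)² + 36)² = 16568 + ((-6)² + 36)² = 16568 + (36 + 36)² = 16568 + 72² = 16568 + 5184 = 21752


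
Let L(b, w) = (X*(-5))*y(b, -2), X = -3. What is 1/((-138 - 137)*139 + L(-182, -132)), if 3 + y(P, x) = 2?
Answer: -1/38240 ≈ -2.6151e-5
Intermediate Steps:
y(P, x) = -1 (y(P, x) = -3 + 2 = -1)
L(b, w) = -15 (L(b, w) = -3*(-5)*(-1) = 15*(-1) = -15)
1/((-138 - 137)*139 + L(-182, -132)) = 1/((-138 - 137)*139 - 15) = 1/(-275*139 - 15) = 1/(-38225 - 15) = 1/(-38240) = -1/38240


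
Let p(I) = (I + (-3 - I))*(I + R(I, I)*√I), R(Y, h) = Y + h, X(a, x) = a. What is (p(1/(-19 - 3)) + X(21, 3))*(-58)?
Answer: -13485/11 - 87*I*√22/121 ≈ -1225.9 - 3.3724*I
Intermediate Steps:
p(I) = -6*I^(3/2) - 3*I (p(I) = (I + (-3 - I))*(I + (I + I)*√I) = -3*(I + (2*I)*√I) = -3*(I + 2*I^(3/2)) = -6*I^(3/2) - 3*I)
(p(1/(-19 - 3)) + X(21, 3))*(-58) = ((-6*(-I*√22/484) - 3/(-19 - 3)) + 21)*(-58) = ((-6*(-I*√22/484) - 3/(-22)) + 21)*(-58) = ((-(-3)*I*√22/242 - 3*(-1/22)) + 21)*(-58) = ((-(-3)*I*√22/242 + 3/22) + 21)*(-58) = ((3*I*√22/242 + 3/22) + 21)*(-58) = ((3/22 + 3*I*√22/242) + 21)*(-58) = (465/22 + 3*I*√22/242)*(-58) = -13485/11 - 87*I*√22/121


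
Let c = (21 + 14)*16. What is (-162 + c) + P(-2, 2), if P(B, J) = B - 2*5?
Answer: 386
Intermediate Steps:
P(B, J) = -10 + B (P(B, J) = B - 10 = -10 + B)
c = 560 (c = 35*16 = 560)
(-162 + c) + P(-2, 2) = (-162 + 560) + (-10 - 2) = 398 - 12 = 386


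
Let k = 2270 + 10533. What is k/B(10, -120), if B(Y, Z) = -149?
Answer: -12803/149 ≈ -85.926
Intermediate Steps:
k = 12803
k/B(10, -120) = 12803/(-149) = 12803*(-1/149) = -12803/149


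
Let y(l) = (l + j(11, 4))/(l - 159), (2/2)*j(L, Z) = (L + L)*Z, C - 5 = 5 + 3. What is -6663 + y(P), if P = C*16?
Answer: -326191/49 ≈ -6657.0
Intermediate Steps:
C = 13 (C = 5 + (5 + 3) = 5 + 8 = 13)
j(L, Z) = 2*L*Z (j(L, Z) = (L + L)*Z = (2*L)*Z = 2*L*Z)
P = 208 (P = 13*16 = 208)
y(l) = (88 + l)/(-159 + l) (y(l) = (l + 2*11*4)/(l - 159) = (l + 88)/(-159 + l) = (88 + l)/(-159 + l))
-6663 + y(P) = -6663 + (88 + 208)/(-159 + 208) = -6663 + 296/49 = -326191/49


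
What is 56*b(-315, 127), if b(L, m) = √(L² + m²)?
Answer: 56*√115354 ≈ 19020.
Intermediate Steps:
56*b(-315, 127) = 56*√((-315)² + 127²) = 56*√(99225 + 16129) = 56*√115354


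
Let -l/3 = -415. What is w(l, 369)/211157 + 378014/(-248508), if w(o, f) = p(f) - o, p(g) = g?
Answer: -3078384431/2018238606 ≈ -1.5253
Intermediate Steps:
l = 1245 (l = -3*(-415) = 1245)
w(o, f) = f - o
w(l, 369)/211157 + 378014/(-248508) = (369 - 1*1245)/211157 + 378014/(-248508) = (369 - 1245)*(1/211157) + 378014*(-1/248508) = -876*1/211157 - 14539/9558 = -876/211157 - 14539/9558 = -3078384431/2018238606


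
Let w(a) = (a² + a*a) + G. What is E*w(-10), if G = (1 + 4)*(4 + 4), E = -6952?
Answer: -1668480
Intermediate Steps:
G = 40 (G = 5*8 = 40)
w(a) = 40 + 2*a² (w(a) = (a² + a*a) + 40 = (a² + a²) + 40 = 2*a² + 40 = 40 + 2*a²)
E*w(-10) = -6952*(40 + 2*(-10)²) = -6952*(40 + 2*100) = -6952*(40 + 200) = -6952*240 = -1668480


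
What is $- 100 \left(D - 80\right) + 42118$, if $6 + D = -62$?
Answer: $56918$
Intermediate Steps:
$D = -68$ ($D = -6 - 62 = -68$)
$- 100 \left(D - 80\right) + 42118 = - 100 \left(-68 - 80\right) + 42118 = \left(-100\right) \left(-148\right) + 42118 = 14800 + 42118 = 56918$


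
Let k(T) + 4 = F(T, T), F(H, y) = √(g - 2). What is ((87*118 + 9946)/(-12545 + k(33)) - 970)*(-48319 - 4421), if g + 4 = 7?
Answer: 160748513820/3137 ≈ 5.1243e+7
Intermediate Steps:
g = 3 (g = -4 + 7 = 3)
F(H, y) = 1 (F(H, y) = √(3 - 2) = √1 = 1)
k(T) = -3 (k(T) = -4 + 1 = -3)
((87*118 + 9946)/(-12545 + k(33)) - 970)*(-48319 - 4421) = ((87*118 + 9946)/(-12545 - 3) - 970)*(-48319 - 4421) = ((10266 + 9946)/(-12548) - 970)*(-52740) = (20212*(-1/12548) - 970)*(-52740) = (-5053/3137 - 970)*(-52740) = -3047943/3137*(-52740) = 160748513820/3137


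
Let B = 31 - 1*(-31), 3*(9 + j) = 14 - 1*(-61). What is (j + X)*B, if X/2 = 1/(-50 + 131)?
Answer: 80476/81 ≈ 993.53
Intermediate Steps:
X = 2/81 (X = 2/(-50 + 131) = 2/81 ≈ 0.024691)
j = 16 (j = -9 + (14 - 1*(-61))/3 = -9 + (14 + 61)/3 = -9 + (1/3)*75 = -9 + 25 = 16)
B = 62 (B = 31 + 31 = 62)
(j + X)*B = (16 + 2/81)*62 = (1298/81)*62 = 80476/81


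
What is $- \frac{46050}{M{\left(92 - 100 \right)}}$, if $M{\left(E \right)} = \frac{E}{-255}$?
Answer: $- \frac{5871375}{4} \approx -1.4678 \cdot 10^{6}$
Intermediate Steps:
$M{\left(E \right)} = - \frac{E}{255}$ ($M{\left(E \right)} = E \left(- \frac{1}{255}\right) = - \frac{E}{255}$)
$- \frac{46050}{M{\left(92 - 100 \right)}} = - \frac{46050}{\left(- \frac{1}{255}\right) \left(92 - 100\right)} = - \frac{46050}{\left(- \frac{1}{255}\right) \left(-8\right)} = - \frac{46050}{\frac{8}{255}} = \left(-46050\right) \frac{255}{8} = - \frac{5871375}{4}$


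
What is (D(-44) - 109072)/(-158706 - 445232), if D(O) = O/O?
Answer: 109071/603938 ≈ 0.18060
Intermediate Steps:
D(O) = 1
(D(-44) - 109072)/(-158706 - 445232) = (1 - 109072)/(-158706 - 445232) = -109071/(-603938) = -109071*(-1/603938) = 109071/603938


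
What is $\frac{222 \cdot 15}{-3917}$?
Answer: $- \frac{3330}{3917} \approx -0.85014$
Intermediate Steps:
$\frac{222 \cdot 15}{-3917} = 3330 \left(- \frac{1}{3917}\right) = - \frac{3330}{3917}$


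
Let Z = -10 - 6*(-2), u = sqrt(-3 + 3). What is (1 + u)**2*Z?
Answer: 2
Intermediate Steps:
u = 0 (u = sqrt(0) = 0)
Z = 2 (Z = -10 + 12 = 2)
(1 + u)**2*Z = (1 + 0)**2*2 = 1**2*2 = 1*2 = 2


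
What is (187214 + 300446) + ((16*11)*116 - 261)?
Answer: 507815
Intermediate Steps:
(187214 + 300446) + ((16*11)*116 - 261) = 487660 + (176*116 - 261) = 487660 + (20416 - 261) = 487660 + 20155 = 507815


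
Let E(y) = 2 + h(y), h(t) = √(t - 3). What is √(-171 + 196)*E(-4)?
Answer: 10 + 5*I*√7 ≈ 10.0 + 13.229*I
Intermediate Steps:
h(t) = √(-3 + t)
E(y) = 2 + √(-3 + y)
√(-171 + 196)*E(-4) = √(-171 + 196)*(2 + √(-3 - 4)) = √25*(2 + √(-7)) = 5*(2 + I*√7) = 10 + 5*I*√7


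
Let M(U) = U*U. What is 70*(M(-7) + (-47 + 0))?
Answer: 140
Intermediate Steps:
M(U) = U**2
70*(M(-7) + (-47 + 0)) = 70*((-7)**2 + (-47 + 0)) = 70*(49 - 47) = 70*2 = 140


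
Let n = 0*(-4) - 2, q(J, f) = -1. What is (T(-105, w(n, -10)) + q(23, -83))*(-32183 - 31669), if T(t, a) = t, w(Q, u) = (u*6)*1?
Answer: 6768312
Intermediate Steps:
n = -2 (n = 0 - 2 = -2)
w(Q, u) = 6*u (w(Q, u) = (6*u)*1 = 6*u)
(T(-105, w(n, -10)) + q(23, -83))*(-32183 - 31669) = (-105 - 1)*(-32183 - 31669) = -106*(-63852) = 6768312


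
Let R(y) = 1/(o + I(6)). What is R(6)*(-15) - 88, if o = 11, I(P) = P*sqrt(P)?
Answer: -1639/19 - 18*sqrt(6)/19 ≈ -88.584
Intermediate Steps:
I(P) = P**(3/2)
R(y) = 1/(11 + 6*sqrt(6)) (R(y) = 1/(11 + 6**(3/2)) = 1/(11 + 6*sqrt(6)))
R(6)*(-15) - 88 = (-11/95 + 6*sqrt(6)/95)*(-15) - 88 = (33/19 - 18*sqrt(6)/19) - 88 = -1639/19 - 18*sqrt(6)/19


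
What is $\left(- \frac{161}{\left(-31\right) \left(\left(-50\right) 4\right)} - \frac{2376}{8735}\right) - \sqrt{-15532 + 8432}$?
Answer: $- \frac{3227507}{10831400} - 10 i \sqrt{71} \approx -0.29798 - 84.261 i$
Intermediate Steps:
$\left(- \frac{161}{\left(-31\right) \left(\left(-50\right) 4\right)} - \frac{2376}{8735}\right) - \sqrt{-15532 + 8432} = \left(- \frac{161}{\left(-31\right) \left(-200\right)} - \frac{2376}{8735}\right) - \sqrt{-7100} = \left(- \frac{161}{6200} - \frac{2376}{8735}\right) - 10 i \sqrt{71} = - \frac{3227507}{10831400} - 10 i \sqrt{71}$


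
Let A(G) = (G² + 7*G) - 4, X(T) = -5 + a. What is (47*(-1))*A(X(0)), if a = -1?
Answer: 470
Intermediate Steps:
X(T) = -6 (X(T) = -5 - 1 = -6)
A(G) = -4 + G² + 7*G
(47*(-1))*A(X(0)) = (47*(-1))*(-4 + (-6)² + 7*(-6)) = -47*(-4 + 36 - 42) = -47*(-10) = 470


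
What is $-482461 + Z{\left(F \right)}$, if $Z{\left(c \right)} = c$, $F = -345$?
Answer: $-482806$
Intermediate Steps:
$-482461 + Z{\left(F \right)} = -482461 - 345 = -482806$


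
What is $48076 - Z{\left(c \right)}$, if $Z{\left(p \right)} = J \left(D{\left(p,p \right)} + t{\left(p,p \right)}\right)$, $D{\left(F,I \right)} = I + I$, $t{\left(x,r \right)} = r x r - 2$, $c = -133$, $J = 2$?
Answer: $4753886$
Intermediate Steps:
$t{\left(x,r \right)} = -2 + x r^{2}$ ($t{\left(x,r \right)} = x r^{2} - 2 = -2 + x r^{2}$)
$D{\left(F,I \right)} = 2 I$
$Z{\left(p \right)} = -4 + 2 p^{3} + 4 p$ ($Z{\left(p \right)} = 2 \left(2 p + \left(-2 + p p^{2}\right)\right) = 2 \left(2 p + \left(-2 + p^{3}\right)\right) = 2 \left(-2 + p^{3} + 2 p\right) = -4 + 2 p^{3} + 4 p$)
$48076 - Z{\left(c \right)} = 48076 - \left(-4 + 2 \left(-133\right)^{3} + 4 \left(-133\right)\right) = 48076 - \left(-4 + 2 \left(-2352637\right) - 532\right) = 48076 - \left(-4 - 4705274 - 532\right) = 48076 - -4705810 = 48076 + 4705810 = 4753886$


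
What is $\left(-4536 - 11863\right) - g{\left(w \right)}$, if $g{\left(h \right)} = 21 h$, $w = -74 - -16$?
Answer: $-15181$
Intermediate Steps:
$w = -58$ ($w = -74 + 16 = -58$)
$\left(-4536 - 11863\right) - g{\left(w \right)} = \left(-4536 - 11863\right) - 21 \left(-58\right) = \left(-4536 - 11863\right) - -1218 = -16399 + 1218 = -15181$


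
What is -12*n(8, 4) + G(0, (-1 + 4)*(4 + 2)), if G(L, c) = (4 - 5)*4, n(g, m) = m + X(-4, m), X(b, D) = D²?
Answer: -244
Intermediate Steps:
n(g, m) = m + m²
G(L, c) = -4 (G(L, c) = -1*4 = -4)
-12*n(8, 4) + G(0, (-1 + 4)*(4 + 2)) = -48*(1 + 4) - 4 = -48*5 - 4 = -12*20 - 4 = -240 - 4 = -244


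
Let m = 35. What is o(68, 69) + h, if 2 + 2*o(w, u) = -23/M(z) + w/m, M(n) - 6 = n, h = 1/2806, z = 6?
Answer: -1162667/1178520 ≈ -0.98655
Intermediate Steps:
h = 1/2806 ≈ 0.00035638
M(n) = 6 + n
o(w, u) = -47/24 + w/70 (o(w, u) = -1 + (-23/(6 + 6) + w/35)/2 = -1 + (-23/12 + w*(1/35))/2 = -1 + (-23*1/12 + w/35)/2 = -1 + (-23/12 + w/35)/2 = -1 + (-23/24 + w/70) = -47/24 + w/70)
o(68, 69) + h = (-47/24 + (1/70)*68) + 1/2806 = (-47/24 + 34/35) + 1/2806 = -829/840 + 1/2806 = -1162667/1178520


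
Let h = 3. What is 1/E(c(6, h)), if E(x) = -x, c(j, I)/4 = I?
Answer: -1/12 ≈ -0.083333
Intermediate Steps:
c(j, I) = 4*I
1/E(c(6, h)) = 1/(-4*3) = 1/(-1*12) = 1/(-12) = -1/12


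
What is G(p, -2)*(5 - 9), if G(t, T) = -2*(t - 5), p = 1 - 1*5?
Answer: -72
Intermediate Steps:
p = -4 (p = 1 - 5 = -4)
G(t, T) = 10 - 2*t (G(t, T) = -2*(-5 + t) = 10 - 2*t)
G(p, -2)*(5 - 9) = (10 - 2*(-4))*(5 - 9) = (10 + 8)*(-4) = 18*(-4) = -72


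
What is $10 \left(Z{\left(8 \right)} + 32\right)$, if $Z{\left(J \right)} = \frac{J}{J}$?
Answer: $330$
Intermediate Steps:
$Z{\left(J \right)} = 1$
$10 \left(Z{\left(8 \right)} + 32\right) = 10 \left(1 + 32\right) = 10 \cdot 33 = 330$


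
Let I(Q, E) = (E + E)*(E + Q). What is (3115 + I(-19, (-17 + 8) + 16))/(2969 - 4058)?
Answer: -2947/1089 ≈ -2.7062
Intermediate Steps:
I(Q, E) = 2*E*(E + Q) (I(Q, E) = (2*E)*(E + Q) = 2*E*(E + Q))
(3115 + I(-19, (-17 + 8) + 16))/(2969 - 4058) = (3115 + 2*((-17 + 8) + 16)*(((-17 + 8) + 16) - 19))/(2969 - 4058) = (3115 + 2*(-9 + 16)*((-9 + 16) - 19))/(-1089) = (3115 + 2*7*(7 - 19))*(-1/1089) = (3115 + 2*7*(-12))*(-1/1089) = (3115 - 168)*(-1/1089) = 2947*(-1/1089) = -2947/1089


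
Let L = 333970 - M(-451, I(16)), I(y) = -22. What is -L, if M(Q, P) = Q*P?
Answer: -324048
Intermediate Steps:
M(Q, P) = P*Q
L = 324048 (L = 333970 - (-22)*(-451) = 333970 - 1*9922 = 333970 - 9922 = 324048)
-L = -1*324048 = -324048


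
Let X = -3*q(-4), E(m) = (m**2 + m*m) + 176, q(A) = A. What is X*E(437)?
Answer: 4585368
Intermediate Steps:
E(m) = 176 + 2*m**2 (E(m) = (m**2 + m**2) + 176 = 2*m**2 + 176 = 176 + 2*m**2)
X = 12 (X = -3*(-4) = 12)
X*E(437) = 12*(176 + 2*437**2) = 12*(176 + 2*190969) = 12*(176 + 381938) = 12*382114 = 4585368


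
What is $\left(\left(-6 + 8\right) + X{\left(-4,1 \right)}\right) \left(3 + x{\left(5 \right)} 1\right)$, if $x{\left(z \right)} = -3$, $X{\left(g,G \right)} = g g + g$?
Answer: $0$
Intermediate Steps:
$X{\left(g,G \right)} = g + g^{2}$ ($X{\left(g,G \right)} = g^{2} + g = g + g^{2}$)
$\left(\left(-6 + 8\right) + X{\left(-4,1 \right)}\right) \left(3 + x{\left(5 \right)} 1\right) = \left(\left(-6 + 8\right) - 4 \left(1 - 4\right)\right) \left(3 - 3\right) = \left(2 - -12\right) \left(3 - 3\right) = \left(2 + 12\right) 0 = 14 \cdot 0 = 0$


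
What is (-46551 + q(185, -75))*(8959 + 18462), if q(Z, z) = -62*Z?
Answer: -1590993841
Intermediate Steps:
(-46551 + q(185, -75))*(8959 + 18462) = (-46551 - 62*185)*(8959 + 18462) = (-46551 - 11470)*27421 = -58021*27421 = -1590993841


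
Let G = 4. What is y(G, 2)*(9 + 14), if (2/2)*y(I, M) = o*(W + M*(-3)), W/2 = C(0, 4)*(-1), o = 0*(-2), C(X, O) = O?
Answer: 0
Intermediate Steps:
o = 0
W = -8 (W = 2*(4*(-1)) = 2*(-4) = -8)
y(I, M) = 0 (y(I, M) = 0*(-8 + M*(-3)) = 0*(-8 - 3*M) = 0)
y(G, 2)*(9 + 14) = 0*(9 + 14) = 0*23 = 0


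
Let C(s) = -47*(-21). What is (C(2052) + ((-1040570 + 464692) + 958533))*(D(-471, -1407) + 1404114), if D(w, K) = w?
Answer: 538496407806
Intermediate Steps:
C(s) = 987
(C(2052) + ((-1040570 + 464692) + 958533))*(D(-471, -1407) + 1404114) = (987 + ((-1040570 + 464692) + 958533))*(-471 + 1404114) = (987 + (-575878 + 958533))*1403643 = (987 + 382655)*1403643 = 383642*1403643 = 538496407806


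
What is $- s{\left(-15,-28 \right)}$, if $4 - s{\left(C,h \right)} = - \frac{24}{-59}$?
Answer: $- \frac{212}{59} \approx -3.5932$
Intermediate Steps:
$s{\left(C,h \right)} = \frac{212}{59}$ ($s{\left(C,h \right)} = 4 - - \frac{24}{-59} = 4 - \left(-24\right) \left(- \frac{1}{59}\right) = 4 - \frac{24}{59} = \frac{212}{59}$)
$- s{\left(-15,-28 \right)} = \left(-1\right) \frac{212}{59} = - \frac{212}{59}$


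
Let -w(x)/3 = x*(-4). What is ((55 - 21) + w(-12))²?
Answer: 12100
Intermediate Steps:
w(x) = 12*x (w(x) = -3*x*(-4) = -(-12)*x = 12*x)
((55 - 21) + w(-12))² = ((55 - 21) + 12*(-12))² = (34 - 144)² = (-110)² = 12100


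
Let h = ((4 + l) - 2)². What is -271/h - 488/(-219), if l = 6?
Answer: -28117/14016 ≈ -2.0061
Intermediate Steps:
h = 64 (h = ((4 + 6) - 2)² = (10 - 2)² = 8² = 64)
-271/h - 488/(-219) = -271/64 - 488/(-219) = -271*1/64 - 488*(-1/219) = -271/64 + 488/219 = -28117/14016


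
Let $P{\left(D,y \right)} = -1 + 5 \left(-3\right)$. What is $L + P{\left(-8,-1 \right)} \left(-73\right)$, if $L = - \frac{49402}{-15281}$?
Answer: $\frac{17897610}{15281} \approx 1171.2$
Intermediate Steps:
$P{\left(D,y \right)} = -16$ ($P{\left(D,y \right)} = -1 - 15 = -16$)
$L = \frac{49402}{15281}$ ($L = \left(-49402\right) \left(- \frac{1}{15281}\right) = \frac{49402}{15281} \approx 3.2329$)
$L + P{\left(-8,-1 \right)} \left(-73\right) = \frac{49402}{15281} - -1168 = \frac{49402}{15281} + 1168 = \frac{17897610}{15281}$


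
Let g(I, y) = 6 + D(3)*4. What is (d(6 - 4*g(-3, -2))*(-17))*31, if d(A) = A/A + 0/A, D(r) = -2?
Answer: -527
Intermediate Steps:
g(I, y) = -2 (g(I, y) = 6 - 2*4 = 6 - 8 = -2)
d(A) = 1 (d(A) = 1 + 0 = 1)
(d(6 - 4*g(-3, -2))*(-17))*31 = (1*(-17))*31 = -17*31 = -527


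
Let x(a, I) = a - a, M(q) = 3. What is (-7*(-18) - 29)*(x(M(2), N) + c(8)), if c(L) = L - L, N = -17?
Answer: 0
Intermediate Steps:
c(L) = 0
x(a, I) = 0
(-7*(-18) - 29)*(x(M(2), N) + c(8)) = (-7*(-18) - 29)*(0 + 0) = (126 - 29)*0 = 97*0 = 0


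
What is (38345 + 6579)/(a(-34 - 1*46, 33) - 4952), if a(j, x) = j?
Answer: -11231/1258 ≈ -8.9277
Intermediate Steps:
(38345 + 6579)/(a(-34 - 1*46, 33) - 4952) = (38345 + 6579)/((-34 - 1*46) - 4952) = 44924/((-34 - 46) - 4952) = 44924/(-80 - 4952) = 44924/(-5032) = 44924*(-1/5032) = -11231/1258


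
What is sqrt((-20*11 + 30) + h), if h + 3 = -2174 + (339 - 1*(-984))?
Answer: 6*I*sqrt(29) ≈ 32.311*I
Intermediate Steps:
h = -854 (h = -3 + (-2174 + (339 - 1*(-984))) = -3 + (-2174 + (339 + 984)) = -3 + (-2174 + 1323) = -3 - 851 = -854)
sqrt((-20*11 + 30) + h) = sqrt((-20*11 + 30) - 854) = sqrt((-220 + 30) - 854) = sqrt(-190 - 854) = sqrt(-1044) = 6*I*sqrt(29)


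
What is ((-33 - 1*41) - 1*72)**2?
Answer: 21316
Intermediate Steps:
((-33 - 1*41) - 1*72)**2 = ((-33 - 41) - 72)**2 = (-74 - 72)**2 = (-146)**2 = 21316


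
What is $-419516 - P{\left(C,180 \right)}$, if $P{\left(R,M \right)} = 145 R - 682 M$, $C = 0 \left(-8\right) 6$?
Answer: $-296756$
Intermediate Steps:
$C = 0$ ($C = 0 \cdot 6 = 0$)
$P{\left(R,M \right)} = - 682 M + 145 R$
$-419516 - P{\left(C,180 \right)} = -419516 - \left(\left(-682\right) 180 + 145 \cdot 0\right) = -419516 - \left(-122760 + 0\right) = -419516 - -122760 = -419516 + 122760 = -296756$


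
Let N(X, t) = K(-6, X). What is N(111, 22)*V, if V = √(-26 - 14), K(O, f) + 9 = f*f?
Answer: 24624*I*√10 ≈ 77868.0*I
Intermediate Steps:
K(O, f) = -9 + f² (K(O, f) = -9 + f*f = -9 + f²)
N(X, t) = -9 + X²
V = 2*I*√10 (V = √(-40) = 2*I*√10 ≈ 6.3246*I)
N(111, 22)*V = (-9 + 111²)*(2*I*√10) = (-9 + 12321)*(2*I*√10) = 12312*(2*I*√10) = 24624*I*√10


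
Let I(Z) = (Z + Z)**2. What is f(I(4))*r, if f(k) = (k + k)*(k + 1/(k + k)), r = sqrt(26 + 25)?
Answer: 8193*sqrt(51) ≈ 58510.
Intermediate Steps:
r = sqrt(51) ≈ 7.1414
I(Z) = 4*Z**2 (I(Z) = (2*Z)**2 = 4*Z**2)
f(k) = 2*k*(k + 1/(2*k)) (f(k) = (2*k)*(k + 1/(2*k)) = 2*k*(k + 1/(2*k)))
f(I(4))*r = (1 + 2*(4*4**2)**2)*sqrt(51) = (1 + 2*(4*16)**2)*sqrt(51) = (1 + 2*64**2)*sqrt(51) = (1 + 2*4096)*sqrt(51) = (1 + 8192)*sqrt(51) = 8193*sqrt(51)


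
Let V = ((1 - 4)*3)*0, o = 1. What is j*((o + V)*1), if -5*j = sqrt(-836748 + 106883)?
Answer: -I*sqrt(729865)/5 ≈ -170.86*I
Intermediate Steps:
V = 0 (V = -3*3*0 = -9*0 = 0)
j = -I*sqrt(729865)/5 (j = -sqrt(-836748 + 106883)/5 = -I*sqrt(729865)/5 ≈ -170.86*I)
j*((o + V)*1) = (-I*sqrt(729865)/5)*((1 + 0)*1) = (-I*sqrt(729865)/5)*(1*1) = -I*sqrt(729865)/5*1 = -I*sqrt(729865)/5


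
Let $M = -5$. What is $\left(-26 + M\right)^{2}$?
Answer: $961$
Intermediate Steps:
$\left(-26 + M\right)^{2} = \left(-26 - 5\right)^{2} = \left(-31\right)^{2} = 961$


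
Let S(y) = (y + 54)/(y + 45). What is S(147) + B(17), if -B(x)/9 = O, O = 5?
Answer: -2813/64 ≈ -43.953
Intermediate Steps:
S(y) = (54 + y)/(45 + y)
B(x) = -45 (B(x) = -9*5 = -45)
S(147) + B(17) = (54 + 147)/(45 + 147) - 45 = 201/192 - 45 = (1/192)*201 - 45 = 67/64 - 45 = -2813/64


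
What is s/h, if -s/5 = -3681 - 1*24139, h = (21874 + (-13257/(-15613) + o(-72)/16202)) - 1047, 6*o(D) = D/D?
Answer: 211121939979600/31611904455709 ≈ 6.6786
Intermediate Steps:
o(D) = ⅙ (o(D) = (D/D)/6 = (⅙)*1 = ⅙)
h = 31611904455709/1517770956 (h = (21874 + (-13257/(-15613) + (⅙)/16202)) - 1047 = (21874 + (-13257*(-1/15613) + (⅙)*(1/16202))) - 1047 = (21874 + (13257/15613 + 1/97212)) - 1047 = (21874 + 1288755097/1517770956) - 1047 = 33201010646641/1517770956 - 1047 = 31611904455709/1517770956 ≈ 20828.)
s = 139100 (s = -5*(-3681 - 1*24139) = -5*(-3681 - 24139) = -5*(-27820) = 139100)
s/h = 139100/(31611904455709/1517770956) = 139100*(1517770956/31611904455709) = 211121939979600/31611904455709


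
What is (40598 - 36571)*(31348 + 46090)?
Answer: 311842826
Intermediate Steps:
(40598 - 36571)*(31348 + 46090) = 4027*77438 = 311842826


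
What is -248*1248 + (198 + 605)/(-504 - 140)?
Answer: -199321379/644 ≈ -3.0951e+5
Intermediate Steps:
-248*1248 + (198 + 605)/(-504 - 140) = -309504 + 803/(-644) = -309504 + 803*(-1/644) = -309504 - 803/644 = -199321379/644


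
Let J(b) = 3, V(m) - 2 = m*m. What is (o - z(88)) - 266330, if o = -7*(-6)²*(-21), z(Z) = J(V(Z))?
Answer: -261041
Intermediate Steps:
V(m) = 2 + m² (V(m) = 2 + m*m = 2 + m²)
z(Z) = 3
o = 5292 (o = -7*36*(-21) = -252*(-21) = 5292)
(o - z(88)) - 266330 = (5292 - 1*3) - 266330 = (5292 - 3) - 266330 = 5289 - 266330 = -261041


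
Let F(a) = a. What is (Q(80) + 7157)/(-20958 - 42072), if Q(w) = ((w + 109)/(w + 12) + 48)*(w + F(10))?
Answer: -536447/2899380 ≈ -0.18502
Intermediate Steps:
Q(w) = (10 + w)*(48 + (109 + w)/(12 + w)) (Q(w) = ((w + 109)/(w + 12) + 48)*(w + 10) = ((109 + w)/(12 + w) + 48)*(10 + w) = (48 + (109 + w)/(12 + w))*(10 + w) = (10 + w)*(48 + (109 + w)/(12 + w)))
(Q(80) + 7157)/(-20958 - 42072) = ((6850 + 49*80² + 1175*80)/(12 + 80) + 7157)/(-20958 - 42072) = ((6850 + 49*6400 + 94000)/92 + 7157)/(-63030) = ((6850 + 313600 + 94000)/92 + 7157)*(-1/63030) = ((1/92)*414450 + 7157)*(-1/63030) = (207225/46 + 7157)*(-1/63030) = (536447/46)*(-1/63030) = -536447/2899380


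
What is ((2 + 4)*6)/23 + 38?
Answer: 910/23 ≈ 39.565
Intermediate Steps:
((2 + 4)*6)/23 + 38 = (6*6)*(1/23) + 38 = 36*(1/23) + 38 = 36/23 + 38 = 910/23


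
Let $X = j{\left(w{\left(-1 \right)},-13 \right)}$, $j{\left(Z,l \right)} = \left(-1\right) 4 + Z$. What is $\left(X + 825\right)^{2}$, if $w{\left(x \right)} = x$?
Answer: $672400$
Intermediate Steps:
$j{\left(Z,l \right)} = -4 + Z$
$X = -5$ ($X = -4 - 1 = -5$)
$\left(X + 825\right)^{2} = \left(-5 + 825\right)^{2} = 820^{2} = 672400$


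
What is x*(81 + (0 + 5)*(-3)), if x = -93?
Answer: -6138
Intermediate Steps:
x*(81 + (0 + 5)*(-3)) = -93*(81 + (0 + 5)*(-3)) = -93*(81 + 5*(-3)) = -93*(81 - 15) = -93*66 = -6138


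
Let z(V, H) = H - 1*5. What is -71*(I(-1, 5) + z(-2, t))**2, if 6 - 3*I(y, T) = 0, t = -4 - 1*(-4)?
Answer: -639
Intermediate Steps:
t = 0 (t = -4 + 4 = 0)
I(y, T) = 2 (I(y, T) = 2 - 1/3*0 = 2 + 0 = 2)
z(V, H) = -5 + H (z(V, H) = H - 5 = -5 + H)
-71*(I(-1, 5) + z(-2, t))**2 = -71*(2 + (-5 + 0))**2 = -71*(2 - 5)**2 = -71*(-3)**2 = -71*9 = -639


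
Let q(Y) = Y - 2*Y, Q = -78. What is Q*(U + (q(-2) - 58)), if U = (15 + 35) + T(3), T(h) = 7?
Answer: -78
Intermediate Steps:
q(Y) = -Y
U = 57 (U = (15 + 35) + 7 = 50 + 7 = 57)
Q*(U + (q(-2) - 58)) = -78*(57 + (-1*(-2) - 58)) = -78*(57 + (2 - 58)) = -78*(57 - 56) = -78*1 = -78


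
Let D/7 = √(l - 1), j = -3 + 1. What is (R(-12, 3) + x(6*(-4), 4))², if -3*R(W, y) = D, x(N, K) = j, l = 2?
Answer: 169/9 ≈ 18.778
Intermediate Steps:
j = -2
x(N, K) = -2
D = 7 (D = 7*√(2 - 1) = 7*√1 = 7*1 = 7)
R(W, y) = -7/3 (R(W, y) = -⅓*7 = -7/3)
(R(-12, 3) + x(6*(-4), 4))² = (-7/3 - 2)² = (-13/3)² = 169/9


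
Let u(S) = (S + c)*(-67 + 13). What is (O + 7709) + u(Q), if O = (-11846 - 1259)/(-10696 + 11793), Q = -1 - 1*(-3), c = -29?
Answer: 10043094/1097 ≈ 9155.0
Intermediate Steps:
Q = 2 (Q = -1 + 3 = 2)
O = -13105/1097 ≈ -11.946
u(S) = 1566 - 54*S (u(S) = (S - 29)*(-67 + 13) = (-29 + S)*(-54) = 1566 - 54*S)
(O + 7709) + u(Q) = (-13105/1097 + 7709) + (1566 - 54*2) = 8443668/1097 + (1566 - 108) = 8443668/1097 + 1458 = 10043094/1097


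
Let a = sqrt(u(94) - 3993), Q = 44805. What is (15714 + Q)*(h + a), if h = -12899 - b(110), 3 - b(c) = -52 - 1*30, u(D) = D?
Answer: -785778696 + 60519*I*sqrt(3899) ≈ -7.8578e+8 + 3.7789e+6*I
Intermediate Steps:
b(c) = 85 (b(c) = 3 - (-52 - 1*30) = 3 - (-52 - 30) = 3 - 1*(-82) = 3 + 82 = 85)
a = I*sqrt(3899) (a = sqrt(94 - 3993) = sqrt(-3899) = I*sqrt(3899) ≈ 62.442*I)
h = -12984 (h = -12899 - 1*85 = -12899 - 85 = -12984)
(15714 + Q)*(h + a) = (15714 + 44805)*(-12984 + I*sqrt(3899)) = 60519*(-12984 + I*sqrt(3899)) = -785778696 + 60519*I*sqrt(3899)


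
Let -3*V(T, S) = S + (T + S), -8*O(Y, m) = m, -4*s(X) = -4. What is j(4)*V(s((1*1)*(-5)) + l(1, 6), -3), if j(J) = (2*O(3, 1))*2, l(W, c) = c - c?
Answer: -⅚ ≈ -0.83333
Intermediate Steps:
s(X) = 1 (s(X) = -¼*(-4) = 1)
O(Y, m) = -m/8
l(W, c) = 0
j(J) = -½ (j(J) = (2*(-⅛*1))*2 = (2*(-⅛))*2 = -¼*2 = -½)
V(T, S) = -2*S/3 - T/3 (V(T, S) = -(S + (T + S))/3 = -(S + (S + T))/3 = -(T + 2*S)/3 = -2*S/3 - T/3)
j(4)*V(s((1*1)*(-5)) + l(1, 6), -3) = -(-⅔*(-3) - (1 + 0)/3)/2 = -(2 - ⅓*1)/2 = -(2 - ⅓)/2 = -½*5/3 = -⅚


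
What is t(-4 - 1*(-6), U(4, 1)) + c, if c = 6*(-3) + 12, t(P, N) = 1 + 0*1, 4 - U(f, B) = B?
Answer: -5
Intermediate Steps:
U(f, B) = 4 - B
t(P, N) = 1 (t(P, N) = 1 + 0 = 1)
c = -6 (c = -18 + 12 = -6)
t(-4 - 1*(-6), U(4, 1)) + c = 1 - 6 = -5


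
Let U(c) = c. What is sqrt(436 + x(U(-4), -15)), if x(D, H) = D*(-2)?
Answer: 2*sqrt(111) ≈ 21.071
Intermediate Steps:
x(D, H) = -2*D
sqrt(436 + x(U(-4), -15)) = sqrt(436 - 2*(-4)) = sqrt(436 + 8) = sqrt(444) = 2*sqrt(111)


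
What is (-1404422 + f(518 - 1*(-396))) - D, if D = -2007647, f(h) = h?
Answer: 604139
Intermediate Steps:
(-1404422 + f(518 - 1*(-396))) - D = (-1404422 + (518 - 1*(-396))) - 1*(-2007647) = (-1404422 + (518 + 396)) + 2007647 = (-1404422 + 914) + 2007647 = -1403508 + 2007647 = 604139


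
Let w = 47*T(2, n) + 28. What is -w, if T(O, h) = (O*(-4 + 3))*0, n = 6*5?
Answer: -28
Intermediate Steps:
n = 30
T(O, h) = 0 (T(O, h) = (O*(-1))*0 = -O*0 = 0)
w = 28 (w = 47*0 + 28 = 0 + 28 = 28)
-w = -1*28 = -28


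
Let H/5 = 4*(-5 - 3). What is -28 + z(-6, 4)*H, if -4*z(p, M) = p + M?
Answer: -108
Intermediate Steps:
z(p, M) = -M/4 - p/4 (z(p, M) = -(p + M)/4 = -(M + p)/4 = -M/4 - p/4)
H = -160 (H = 5*(4*(-5 - 3)) = 5*(4*(-8)) = 5*(-32) = -160)
-28 + z(-6, 4)*H = -28 + (-¼*4 - ¼*(-6))*(-160) = -28 + (-1 + 3/2)*(-160) = -28 + (½)*(-160) = -28 - 80 = -108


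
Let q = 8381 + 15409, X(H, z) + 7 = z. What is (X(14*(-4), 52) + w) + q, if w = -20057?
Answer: 3778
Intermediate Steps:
X(H, z) = -7 + z
q = 23790
(X(14*(-4), 52) + w) + q = ((-7 + 52) - 20057) + 23790 = (45 - 20057) + 23790 = -20012 + 23790 = 3778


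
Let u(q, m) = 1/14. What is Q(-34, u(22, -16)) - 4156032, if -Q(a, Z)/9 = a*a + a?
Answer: -4166130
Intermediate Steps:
u(q, m) = 1/14
Q(a, Z) = -9*a - 9*a**2 (Q(a, Z) = -9*(a*a + a) = -9*(a**2 + a) = -9*(a + a**2) = -9*a - 9*a**2)
Q(-34, u(22, -16)) - 4156032 = -9*(-34)*(1 - 34) - 4156032 = -9*(-34)*(-33) - 4156032 = -10098 - 4156032 = -4166130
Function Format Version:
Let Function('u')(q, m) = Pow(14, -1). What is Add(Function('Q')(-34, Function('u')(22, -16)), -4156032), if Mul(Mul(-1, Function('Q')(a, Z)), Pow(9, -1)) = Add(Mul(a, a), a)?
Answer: -4166130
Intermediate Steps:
Function('u')(q, m) = Rational(1, 14)
Function('Q')(a, Z) = Add(Mul(-9, a), Mul(-9, Pow(a, 2))) (Function('Q')(a, Z) = Mul(-9, Add(Mul(a, a), a)) = Mul(-9, Add(Pow(a, 2), a)) = Mul(-9, Add(a, Pow(a, 2))) = Add(Mul(-9, a), Mul(-9, Pow(a, 2))))
Add(Function('Q')(-34, Function('u')(22, -16)), -4156032) = Add(Mul(-9, -34, Add(1, -34)), -4156032) = Add(Mul(-9, -34, -33), -4156032) = Add(-10098, -4156032) = -4166130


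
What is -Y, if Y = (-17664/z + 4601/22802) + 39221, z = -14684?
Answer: -3283156179285/83706142 ≈ -39222.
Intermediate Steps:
Y = 3283156179285/83706142 (Y = (-17664/(-14684) + 4601/22802) + 39221 = (-17664*(-1/14684) + 4601*(1/22802)) + 39221 = (4416/3671 + 4601/22802) + 39221 = 117583903/83706142 + 39221 = 3283156179285/83706142 ≈ 39222.)
-Y = -1*3283156179285/83706142 = -3283156179285/83706142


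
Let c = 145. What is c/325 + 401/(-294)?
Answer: -17539/19110 ≈ -0.91779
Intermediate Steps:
c/325 + 401/(-294) = 145/325 + 401/(-294) = 145*(1/325) + 401*(-1/294) = 29/65 - 401/294 = -17539/19110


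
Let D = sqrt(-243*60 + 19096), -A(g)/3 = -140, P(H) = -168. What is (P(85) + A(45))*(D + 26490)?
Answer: 6675480 + 504*sqrt(1129) ≈ 6.6924e+6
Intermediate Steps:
A(g) = 420 (A(g) = -3*(-140) = 420)
D = 2*sqrt(1129) (D = sqrt(-14580 + 19096) = sqrt(4516) = 2*sqrt(1129) ≈ 67.201)
(P(85) + A(45))*(D + 26490) = (-168 + 420)*(2*sqrt(1129) + 26490) = 252*(26490 + 2*sqrt(1129)) = 6675480 + 504*sqrt(1129)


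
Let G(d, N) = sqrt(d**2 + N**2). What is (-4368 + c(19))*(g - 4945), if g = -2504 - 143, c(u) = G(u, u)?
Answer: 33161856 - 144248*sqrt(2) ≈ 3.2958e+7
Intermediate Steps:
G(d, N) = sqrt(N**2 + d**2)
c(u) = sqrt(2)*sqrt(u**2) (c(u) = sqrt(u**2 + u**2) = sqrt(2*u**2) = sqrt(2)*sqrt(u**2))
g = -2647
(-4368 + c(19))*(g - 4945) = (-4368 + sqrt(2)*sqrt(19**2))*(-2647 - 4945) = (-4368 + sqrt(2)*sqrt(361))*(-7592) = (-4368 + sqrt(2)*19)*(-7592) = (-4368 + 19*sqrt(2))*(-7592) = 33161856 - 144248*sqrt(2)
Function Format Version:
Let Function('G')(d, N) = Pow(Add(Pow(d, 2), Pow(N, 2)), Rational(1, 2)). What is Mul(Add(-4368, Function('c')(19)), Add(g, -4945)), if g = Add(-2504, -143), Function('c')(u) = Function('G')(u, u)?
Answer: Add(33161856, Mul(-144248, Pow(2, Rational(1, 2)))) ≈ 3.2958e+7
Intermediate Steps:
Function('G')(d, N) = Pow(Add(Pow(N, 2), Pow(d, 2)), Rational(1, 2))
Function('c')(u) = Mul(Pow(2, Rational(1, 2)), Pow(Pow(u, 2), Rational(1, 2))) (Function('c')(u) = Pow(Add(Pow(u, 2), Pow(u, 2)), Rational(1, 2)) = Pow(Mul(2, Pow(u, 2)), Rational(1, 2)) = Mul(Pow(2, Rational(1, 2)), Pow(Pow(u, 2), Rational(1, 2))))
g = -2647
Mul(Add(-4368, Function('c')(19)), Add(g, -4945)) = Mul(Add(-4368, Mul(Pow(2, Rational(1, 2)), Pow(Pow(19, 2), Rational(1, 2)))), Add(-2647, -4945)) = Mul(Add(-4368, Mul(Pow(2, Rational(1, 2)), Pow(361, Rational(1, 2)))), -7592) = Mul(Add(-4368, Mul(Pow(2, Rational(1, 2)), 19)), -7592) = Mul(Add(-4368, Mul(19, Pow(2, Rational(1, 2)))), -7592) = Add(33161856, Mul(-144248, Pow(2, Rational(1, 2))))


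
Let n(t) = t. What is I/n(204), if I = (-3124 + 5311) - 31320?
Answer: -9711/68 ≈ -142.81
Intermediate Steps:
I = -29133 (I = 2187 - 31320 = -29133)
I/n(204) = -29133/204 = -29133*1/204 = -9711/68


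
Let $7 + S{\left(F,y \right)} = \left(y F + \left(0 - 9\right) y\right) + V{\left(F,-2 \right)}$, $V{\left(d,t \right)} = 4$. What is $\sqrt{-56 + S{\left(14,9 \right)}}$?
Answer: $i \sqrt{14} \approx 3.7417 i$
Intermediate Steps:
$S{\left(F,y \right)} = -3 - 9 y + F y$ ($S{\left(F,y \right)} = -7 + \left(\left(y F + \left(0 - 9\right) y\right) + 4\right) = -7 + \left(\left(F y + \left(0 - 9\right) y\right) + 4\right) = -7 + \left(\left(F y - 9 y\right) + 4\right) = -7 + \left(\left(- 9 y + F y\right) + 4\right) = -7 + \left(4 - 9 y + F y\right) = -3 - 9 y + F y$)
$\sqrt{-56 + S{\left(14,9 \right)}} = \sqrt{-56 - -42} = \sqrt{-56 + 42} = \sqrt{-14} = i \sqrt{14}$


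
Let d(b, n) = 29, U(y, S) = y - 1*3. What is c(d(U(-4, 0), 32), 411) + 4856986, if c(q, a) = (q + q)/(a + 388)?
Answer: 3880731872/799 ≈ 4.8570e+6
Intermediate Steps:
U(y, S) = -3 + y (U(y, S) = y - 3 = -3 + y)
c(q, a) = 2*q/(388 + a) (c(q, a) = (2*q)/(388 + a) = 2*q/(388 + a))
c(d(U(-4, 0), 32), 411) + 4856986 = 2*29/(388 + 411) + 4856986 = 2*29/799 + 4856986 = 2*29*(1/799) + 4856986 = 58/799 + 4856986 = 3880731872/799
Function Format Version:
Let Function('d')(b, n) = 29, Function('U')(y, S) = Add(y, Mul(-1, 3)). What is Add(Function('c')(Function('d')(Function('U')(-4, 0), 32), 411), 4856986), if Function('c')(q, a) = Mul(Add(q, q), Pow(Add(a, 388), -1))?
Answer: Rational(3880731872, 799) ≈ 4.8570e+6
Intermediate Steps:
Function('U')(y, S) = Add(-3, y) (Function('U')(y, S) = Add(y, -3) = Add(-3, y))
Function('c')(q, a) = Mul(2, q, Pow(Add(388, a), -1)) (Function('c')(q, a) = Mul(Mul(2, q), Pow(Add(388, a), -1)) = Mul(2, q, Pow(Add(388, a), -1)))
Add(Function('c')(Function('d')(Function('U')(-4, 0), 32), 411), 4856986) = Add(Mul(2, 29, Pow(Add(388, 411), -1)), 4856986) = Add(Mul(2, 29, Pow(799, -1)), 4856986) = Add(Mul(2, 29, Rational(1, 799)), 4856986) = Add(Rational(58, 799), 4856986) = Rational(3880731872, 799)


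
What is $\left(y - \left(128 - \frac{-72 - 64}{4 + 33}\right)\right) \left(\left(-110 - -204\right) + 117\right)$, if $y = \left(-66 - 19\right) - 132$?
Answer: $- \frac{2722111}{37} \approx -73571.0$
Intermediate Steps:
$y = -217$ ($y = -85 - 132 = -217$)
$\left(y - \left(128 - \frac{-72 - 64}{4 + 33}\right)\right) \left(\left(-110 - -204\right) + 117\right) = \left(-217 - \left(128 - \frac{-72 - 64}{4 + 33}\right)\right) \left(\left(-110 - -204\right) + 117\right) = \left(-217 + \left(\left(-153 - \frac{136}{37}\right) + \left(-3 + 28\right)\right)\right) \left(\left(-110 + 204\right) + 117\right) = \left(-217 + \left(\left(-153 - \frac{136}{37}\right) + 25\right)\right) \left(94 + 117\right) = \left(-217 + \left(\left(-153 - \frac{136}{37}\right) + 25\right)\right) 211 = \left(-217 + \left(- \frac{5797}{37} + 25\right)\right) 211 = \left(-217 - \frac{4872}{37}\right) 211 = \left(- \frac{12901}{37}\right) 211 = - \frac{2722111}{37}$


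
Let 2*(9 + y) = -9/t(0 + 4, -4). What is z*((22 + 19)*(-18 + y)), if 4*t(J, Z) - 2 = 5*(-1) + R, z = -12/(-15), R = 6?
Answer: -5412/5 ≈ -1082.4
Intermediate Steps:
z = ⅘ (z = -12*(-1/15) = ⅘ ≈ 0.80000)
t(J, Z) = ¾ (t(J, Z) = ½ + (5*(-1) + 6)/4 = ½ + (-5 + 6)/4 = ½ + (¼)*1 = ½ + ¼ = ¾)
y = -15 (y = -9 + (-9/¾)/2 = -9 + (-9*4/3)/2 = -9 + (½)*(-12) = -9 - 6 = -15)
z*((22 + 19)*(-18 + y)) = 4*((22 + 19)*(-18 - 15))/5 = 4*(41*(-33))/5 = (⅘)*(-1353) = -5412/5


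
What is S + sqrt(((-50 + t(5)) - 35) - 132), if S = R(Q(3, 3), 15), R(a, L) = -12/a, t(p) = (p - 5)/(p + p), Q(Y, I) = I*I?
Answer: -4/3 + I*sqrt(217) ≈ -1.3333 + 14.731*I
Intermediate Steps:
Q(Y, I) = I**2
t(p) = (-5 + p)/(2*p) (t(p) = (-5 + p)/((2*p)) = (-5 + p)*(1/(2*p)) = (-5 + p)/(2*p))
S = -4/3 (S = -12/(3**2) = -12/9 = -12*1/9 = -4/3 ≈ -1.3333)
S + sqrt(((-50 + t(5)) - 35) - 132) = -4/3 + sqrt(((-50 + (1/2)*(-5 + 5)/5) - 35) - 132) = -4/3 + sqrt(((-50 + (1/2)*(1/5)*0) - 35) - 132) = -4/3 + sqrt(((-50 + 0) - 35) - 132) = -4/3 + sqrt((-50 - 35) - 132) = -4/3 + sqrt(-85 - 132) = -4/3 + sqrt(-217) = -4/3 + I*sqrt(217)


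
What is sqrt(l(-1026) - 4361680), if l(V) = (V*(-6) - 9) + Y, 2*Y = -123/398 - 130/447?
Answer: I*sqrt(137855001994330701)/177906 ≈ 2087.0*I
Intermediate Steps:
Y = -106721/355812 (Y = (-123/398 - 130/447)/2 = (1/2)*(-106721/177906) = -106721/355812 ≈ -0.29994)
l(V) = -3309029/355812 - 6*V (l(V) = (V*(-6) - 9) - 106721/355812 = (-6*V - 9) - 106721/355812 = (-9 - 6*V) - 106721/355812 = -3309029/355812 - 6*V)
sqrt(l(-1026) - 4361680) = sqrt((-3309029/355812 - 6*(-1026)) - 4361680) = sqrt((-3309029/355812 + 6156) - 4361680) = sqrt(2187069643/355812 - 4361680) = sqrt(-1549751014517/355812) = I*sqrt(137855001994330701)/177906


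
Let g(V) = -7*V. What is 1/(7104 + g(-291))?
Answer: 1/9141 ≈ 0.00010940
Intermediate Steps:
1/(7104 + g(-291)) = 1/(7104 - 7*(-291)) = 1/(7104 + 2037) = 1/9141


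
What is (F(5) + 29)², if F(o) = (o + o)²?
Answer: 16641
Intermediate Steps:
F(o) = 4*o² (F(o) = (2*o)² = 4*o²)
(F(5) + 29)² = (4*5² + 29)² = (4*25 + 29)² = (100 + 29)² = 129² = 16641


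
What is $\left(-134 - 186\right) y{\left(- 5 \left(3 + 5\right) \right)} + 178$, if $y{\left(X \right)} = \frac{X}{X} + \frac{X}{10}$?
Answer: $1138$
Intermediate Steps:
$y{\left(X \right)} = 1 + \frac{X}{10}$ ($y{\left(X \right)} = 1 + X \frac{1}{10} = 1 + \frac{X}{10}$)
$\left(-134 - 186\right) y{\left(- 5 \left(3 + 5\right) \right)} + 178 = \left(-134 - 186\right) \left(1 + \frac{\left(-5\right) \left(3 + 5\right)}{10}\right) + 178 = \left(-134 - 186\right) \left(1 + \frac{\left(-5\right) 8}{10}\right) + 178 = - 320 \left(1 + \frac{1}{10} \left(-40\right)\right) + 178 = - 320 \left(1 - 4\right) + 178 = \left(-320\right) \left(-3\right) + 178 = 960 + 178 = 1138$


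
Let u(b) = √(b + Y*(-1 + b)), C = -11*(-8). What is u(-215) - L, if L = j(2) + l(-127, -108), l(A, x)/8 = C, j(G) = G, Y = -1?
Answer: -705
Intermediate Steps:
C = 88
l(A, x) = 704 (l(A, x) = 8*88 = 704)
u(b) = 1 (u(b) = √(b - (-1 + b)) = √(b + (1 - b)) = √1 = 1)
L = 706 (L = 2 + 704 = 706)
u(-215) - L = 1 - 1*706 = 1 - 706 = -705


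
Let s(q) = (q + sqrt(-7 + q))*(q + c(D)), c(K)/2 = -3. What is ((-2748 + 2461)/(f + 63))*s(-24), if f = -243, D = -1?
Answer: 1148 - 287*I*sqrt(31)/6 ≈ 1148.0 - 266.32*I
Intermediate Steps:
c(K) = -6 (c(K) = 2*(-3) = -6)
s(q) = (-6 + q)*(q + sqrt(-7 + q)) (s(q) = (q + sqrt(-7 + q))*(q - 6) = (q + sqrt(-7 + q))*(-6 + q) = (-6 + q)*(q + sqrt(-7 + q)))
((-2748 + 2461)/(f + 63))*s(-24) = ((-2748 + 2461)/(-243 + 63))*((-24)**2 - 6*(-24) - 6*sqrt(-7 - 24) - 24*sqrt(-7 - 24)) = (-287/(-180))*(576 + 144 - 6*I*sqrt(31) - 24*I*sqrt(31)) = (-287*(-1/180))*(576 + 144 - 6*I*sqrt(31) - 24*I*sqrt(31)) = 287*(576 + 144 - 6*I*sqrt(31) - 24*I*sqrt(31))/180 = 287*(720 - 30*I*sqrt(31))/180 = 1148 - 287*I*sqrt(31)/6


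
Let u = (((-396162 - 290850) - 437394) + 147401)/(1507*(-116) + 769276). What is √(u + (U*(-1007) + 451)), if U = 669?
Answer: I*√14869519919517562/148616 ≈ 820.51*I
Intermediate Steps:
u = -977005/594464 (u = ((-687012 - 437394) + 147401)/(-174812 + 769276) = (-1124406 + 147401)/594464 = -977005*1/594464 = -977005/594464 ≈ -1.6435)
√(u + (U*(-1007) + 451)) = √(-977005/594464 + (669*(-1007) + 451)) = √(-977005/594464 + (-673683 + 451)) = √(-977005/594464 - 673232) = √(-400213164653/594464) = I*√14869519919517562/148616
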